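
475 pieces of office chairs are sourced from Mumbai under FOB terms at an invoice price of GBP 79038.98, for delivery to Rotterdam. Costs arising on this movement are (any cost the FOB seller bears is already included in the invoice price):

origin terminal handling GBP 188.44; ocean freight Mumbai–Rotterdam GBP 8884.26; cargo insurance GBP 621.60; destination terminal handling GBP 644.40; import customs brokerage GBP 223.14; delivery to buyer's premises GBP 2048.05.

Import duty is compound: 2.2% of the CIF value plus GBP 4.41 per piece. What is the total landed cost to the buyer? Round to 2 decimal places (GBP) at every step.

Total landed cost: GBP 95503.17

FOB: the seller bears costs until goods are on board at the origin port; the buyer bears freight, insurance and all costs thereafter.
Already in the invoice (seller's account under FOB): origin terminal — exclude.
CIF value = FOB price + freight + insurance = 79038.98 + 8884.26 + 621.60 = 88544.84
Ad valorem component: 88544.84 × 2.2% = 1947.99
Specific component: 475 × 4.41 = 2094.75
Import duty = 1947.99 + 2094.75 = 4042.74
Buyer bears: freight 8884.26 + insurance 621.60 + destination terminal 644.40 + brokerage 223.14 + delivery 2048.05 + duty 4042.74 = 16464.19
Landed cost = invoice 79038.98 + 16464.19 = 95503.17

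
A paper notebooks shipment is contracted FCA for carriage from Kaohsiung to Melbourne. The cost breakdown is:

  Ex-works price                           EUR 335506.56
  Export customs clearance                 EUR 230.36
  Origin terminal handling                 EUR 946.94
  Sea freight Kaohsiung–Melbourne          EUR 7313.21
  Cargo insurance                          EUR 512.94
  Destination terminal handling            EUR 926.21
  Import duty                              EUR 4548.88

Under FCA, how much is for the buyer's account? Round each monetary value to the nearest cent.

Buyer's account: EUR 14248.18

FCA: the seller delivers export-cleared goods to the carrier; the buyer bears costs from that point.
Seller's account: goods 335506.56 + export clearance 230.36 = 335736.92
Buyer's account: origin terminal 946.94 + freight 7313.21 + insurance 512.94 + destination terminal 926.21 + duty 4548.88 = 14248.18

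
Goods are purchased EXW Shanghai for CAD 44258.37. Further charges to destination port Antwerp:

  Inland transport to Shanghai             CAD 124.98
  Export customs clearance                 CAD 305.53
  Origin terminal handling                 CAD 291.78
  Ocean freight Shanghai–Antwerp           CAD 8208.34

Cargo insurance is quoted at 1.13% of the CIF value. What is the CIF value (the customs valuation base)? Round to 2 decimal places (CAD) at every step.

Let C be the CIF value. C = EXW price + pre-shipment costs + freight + 1.13% × C
C − 1.13% × C = 44258.37 + 124.98 + 305.53 + 291.78 + 8208.34
0.9887 × C = 53189.00
C = 53189.00 / 0.9887 = 53796.91
Insurance premium = 1.13% × 53796.91 = 607.91

CIF value: CAD 53796.91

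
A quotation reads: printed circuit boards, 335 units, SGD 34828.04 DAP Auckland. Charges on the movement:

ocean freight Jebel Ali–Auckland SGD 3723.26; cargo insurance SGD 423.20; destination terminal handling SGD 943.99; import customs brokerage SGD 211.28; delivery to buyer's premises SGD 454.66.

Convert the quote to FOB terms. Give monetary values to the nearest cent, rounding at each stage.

Not relevant to the conversion: brokerage — on the buyer under both terms; not part of either seller's price.
From DAP to FOB, the seller no longer bears: freight, insurance, destination terminal, delivery.
FOB price = 34828.04 − 3723.26 − 423.20 − 943.99 − 454.66 = 29282.93

FOB price: SGD 29282.93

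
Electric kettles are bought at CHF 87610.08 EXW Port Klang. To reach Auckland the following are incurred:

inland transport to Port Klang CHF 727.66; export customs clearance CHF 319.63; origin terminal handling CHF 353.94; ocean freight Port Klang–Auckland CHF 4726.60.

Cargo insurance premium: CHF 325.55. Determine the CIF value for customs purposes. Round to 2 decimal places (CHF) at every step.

CIF = EXW price + pre-shipment costs + freight + insurance
CIF = 87610.08 + 727.66 + 319.63 + 353.94 + 4726.60 + 325.55 = 94063.46

CIF value: CHF 94063.46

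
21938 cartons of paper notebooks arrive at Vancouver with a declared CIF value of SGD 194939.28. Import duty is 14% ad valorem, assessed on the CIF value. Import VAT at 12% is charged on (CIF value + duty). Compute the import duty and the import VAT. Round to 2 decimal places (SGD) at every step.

Import duty = 194939.28 × 14% = 27291.50
VAT base = CIF + duty = 194939.28 + 27291.50 = 222230.78
Import VAT = 222230.78 × 12% = 26667.69

Import duty: SGD 27291.50; import VAT: SGD 26667.69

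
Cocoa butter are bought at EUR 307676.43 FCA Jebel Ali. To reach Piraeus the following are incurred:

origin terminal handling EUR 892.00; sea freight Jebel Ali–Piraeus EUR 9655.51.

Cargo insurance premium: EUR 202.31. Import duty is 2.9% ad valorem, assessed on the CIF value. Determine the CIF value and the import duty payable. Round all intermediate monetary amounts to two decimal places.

CIF value: EUR 318426.25; import duty: EUR 9234.36

CIF = FCA price + pre-shipment costs + freight + insurance
CIF = 307676.43 + 892.00 + 9655.51 + 202.31 = 318426.25
Import duty = 318426.25 × 2.9% = 9234.36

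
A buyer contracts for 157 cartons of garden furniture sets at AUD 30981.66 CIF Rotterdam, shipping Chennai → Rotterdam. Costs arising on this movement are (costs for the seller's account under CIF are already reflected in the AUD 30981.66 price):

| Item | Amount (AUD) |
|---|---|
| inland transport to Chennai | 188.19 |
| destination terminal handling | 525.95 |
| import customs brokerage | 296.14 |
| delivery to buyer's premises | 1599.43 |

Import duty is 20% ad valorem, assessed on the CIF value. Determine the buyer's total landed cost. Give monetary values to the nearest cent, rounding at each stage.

CIF: the seller pays costs through ocean freight and marine insurance to the destination port.
Already in the invoice (seller's account under CIF): inland to port — exclude.
The CIF price already equals the CIF value: 30981.66
Import duty = 30981.66 × 20% = 6196.33
Buyer bears: destination terminal 525.95 + brokerage 296.14 + delivery 1599.43 + duty 6196.33 = 8617.85
Landed cost = invoice 30981.66 + 8617.85 = 39599.51

Total landed cost: AUD 39599.51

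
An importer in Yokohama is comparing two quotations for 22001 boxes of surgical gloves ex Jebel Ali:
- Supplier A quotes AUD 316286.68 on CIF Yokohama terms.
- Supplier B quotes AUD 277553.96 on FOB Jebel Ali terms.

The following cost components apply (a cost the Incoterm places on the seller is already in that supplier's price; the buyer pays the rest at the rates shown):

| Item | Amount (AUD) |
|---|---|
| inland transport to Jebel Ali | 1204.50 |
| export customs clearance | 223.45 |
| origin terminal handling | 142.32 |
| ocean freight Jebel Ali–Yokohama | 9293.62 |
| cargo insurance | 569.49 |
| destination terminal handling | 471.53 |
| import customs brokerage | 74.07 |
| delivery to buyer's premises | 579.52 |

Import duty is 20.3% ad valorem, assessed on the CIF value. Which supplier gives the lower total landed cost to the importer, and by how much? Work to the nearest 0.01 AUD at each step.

Supplier B is cheaper by AUD 34730.14

Supplier A (CIF):
The CIF price already equals the CIF value: 316286.68
Import duty = 316286.68 × 20.3% = 64206.20
Buyer bears (A): 471.53 + 74.07 + 579.52 = 1125.12
Landed cost (A) = invoice 316286.68 + 1125.12 + duty 64206.20 = 381618.00
Supplier B (FOB):
CIF value = FOB price + freight + insurance = 277553.96 + 9293.62 + 569.49 = 287417.07
Import duty = 287417.07 × 20.3% = 58345.67
Buyer bears (B): 9293.62 + 569.49 + 471.53 + 74.07 + 579.52 = 10988.23
Landed cost (B) = invoice 277553.96 + 10988.23 + duty 58345.67 = 346887.86
Difference = |381618.00 − 346887.86| = 34730.14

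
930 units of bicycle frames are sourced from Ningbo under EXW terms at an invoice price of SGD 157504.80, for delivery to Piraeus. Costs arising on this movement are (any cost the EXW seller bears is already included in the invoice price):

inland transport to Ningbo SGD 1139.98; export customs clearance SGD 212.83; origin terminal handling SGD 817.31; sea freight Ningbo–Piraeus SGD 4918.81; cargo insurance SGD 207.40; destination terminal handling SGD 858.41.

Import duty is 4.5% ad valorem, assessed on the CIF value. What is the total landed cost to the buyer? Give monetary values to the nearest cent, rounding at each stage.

Total landed cost: SGD 173075.59

EXW: the seller makes goods available at their premises; the buyer bears all onward costs.
CIF value = EXW price + inland to port + export clearance + origin terminal + freight + insurance = 157504.80 + 1139.98 + 212.83 + 817.31 + 4918.81 + 207.40 = 164801.13
Import duty = 164801.13 × 4.5% = 7416.05
Buyer bears: inland to port 1139.98 + export clearance 212.83 + origin terminal 817.31 + freight 4918.81 + insurance 207.40 + destination terminal 858.41 + duty 7416.05 = 15570.79
Landed cost = invoice 157504.80 + 15570.79 = 173075.59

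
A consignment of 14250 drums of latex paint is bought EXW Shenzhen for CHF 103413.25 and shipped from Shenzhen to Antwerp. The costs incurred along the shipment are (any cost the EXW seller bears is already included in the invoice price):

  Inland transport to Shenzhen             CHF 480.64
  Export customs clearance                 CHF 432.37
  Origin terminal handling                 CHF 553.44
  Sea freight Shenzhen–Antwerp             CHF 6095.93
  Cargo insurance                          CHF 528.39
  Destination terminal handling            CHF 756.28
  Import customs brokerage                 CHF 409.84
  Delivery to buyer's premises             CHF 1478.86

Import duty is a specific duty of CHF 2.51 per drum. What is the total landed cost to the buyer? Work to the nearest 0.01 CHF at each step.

EXW: the seller makes goods available at their premises; the buyer bears all onward costs.
CIF value = EXW price + inland to port + export clearance + origin terminal + freight + insurance = 103413.25 + 480.64 + 432.37 + 553.44 + 6095.93 + 528.39 = 111504.02
Import duty = 14250 × 2.51 = 35767.50
Buyer bears: inland to port 480.64 + export clearance 432.37 + origin terminal 553.44 + freight 6095.93 + insurance 528.39 + destination terminal 756.28 + brokerage 409.84 + delivery 1478.86 + duty 35767.50 = 46503.25
Landed cost = invoice 103413.25 + 46503.25 = 149916.50

Total landed cost: CHF 149916.50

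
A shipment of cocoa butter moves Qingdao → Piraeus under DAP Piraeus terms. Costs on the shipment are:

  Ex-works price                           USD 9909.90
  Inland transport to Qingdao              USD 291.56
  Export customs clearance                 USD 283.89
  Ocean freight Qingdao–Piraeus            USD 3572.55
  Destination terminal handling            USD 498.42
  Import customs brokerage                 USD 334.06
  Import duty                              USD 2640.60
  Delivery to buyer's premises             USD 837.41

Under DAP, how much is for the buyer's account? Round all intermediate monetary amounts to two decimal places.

Buyer's account: USD 2974.66

DAP: the seller bears all costs to the named destination except import duty and clearance.
Seller's account: goods 9909.90 + inland to port 291.56 + export clearance 283.89 + freight 3572.55 + destination terminal 498.42 + delivery 837.41 = 15393.73
Buyer's account: brokerage 334.06 + duty 2640.60 = 2974.66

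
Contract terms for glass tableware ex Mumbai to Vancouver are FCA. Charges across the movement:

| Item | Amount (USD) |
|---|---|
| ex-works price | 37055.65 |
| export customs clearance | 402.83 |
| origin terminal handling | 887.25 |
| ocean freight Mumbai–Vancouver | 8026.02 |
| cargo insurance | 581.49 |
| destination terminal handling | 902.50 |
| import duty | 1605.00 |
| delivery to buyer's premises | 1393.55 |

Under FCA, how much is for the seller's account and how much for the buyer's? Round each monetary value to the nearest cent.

Seller: USD 37458.48; buyer: USD 13395.81

FCA: the seller delivers export-cleared goods to the carrier; the buyer bears costs from that point.
Seller's account: goods 37055.65 + export clearance 402.83 = 37458.48
Buyer's account: origin terminal 887.25 + freight 8026.02 + insurance 581.49 + destination terminal 902.50 + duty 1605.00 + delivery 1393.55 = 13395.81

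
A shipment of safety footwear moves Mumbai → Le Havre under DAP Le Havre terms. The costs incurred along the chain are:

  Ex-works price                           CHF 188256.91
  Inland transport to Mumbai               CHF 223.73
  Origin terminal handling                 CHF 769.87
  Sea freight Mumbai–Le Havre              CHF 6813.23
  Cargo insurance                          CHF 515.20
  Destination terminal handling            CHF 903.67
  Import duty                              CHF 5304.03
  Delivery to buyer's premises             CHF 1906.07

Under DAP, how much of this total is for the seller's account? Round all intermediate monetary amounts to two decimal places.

DAP: the seller bears all costs to the named destination except import duty and clearance.
Seller's account: goods 188256.91 + inland to port 223.73 + origin terminal 769.87 + freight 6813.23 + insurance 515.20 + destination terminal 903.67 + delivery 1906.07 = 199388.68
Buyer's account: duty 5304.03 = 5304.03

Seller's account: CHF 199388.68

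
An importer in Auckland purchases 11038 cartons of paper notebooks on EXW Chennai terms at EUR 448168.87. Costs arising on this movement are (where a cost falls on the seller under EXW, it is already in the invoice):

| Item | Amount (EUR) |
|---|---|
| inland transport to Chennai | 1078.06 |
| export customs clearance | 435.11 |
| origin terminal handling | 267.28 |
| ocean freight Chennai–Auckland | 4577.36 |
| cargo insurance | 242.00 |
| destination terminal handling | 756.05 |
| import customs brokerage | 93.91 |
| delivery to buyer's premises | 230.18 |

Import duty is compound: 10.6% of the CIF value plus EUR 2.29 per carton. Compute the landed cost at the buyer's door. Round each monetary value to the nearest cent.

EXW: the seller makes goods available at their premises; the buyer bears all onward costs.
CIF value = EXW price + inland to port + export clearance + origin terminal + freight + insurance = 448168.87 + 1078.06 + 435.11 + 267.28 + 4577.36 + 242.00 = 454768.68
Ad valorem component: 454768.68 × 10.6% = 48205.48
Specific component: 11038 × 2.29 = 25277.02
Import duty = 48205.48 + 25277.02 = 73482.50
Buyer bears: inland to port 1078.06 + export clearance 435.11 + origin terminal 267.28 + freight 4577.36 + insurance 242.00 + destination terminal 756.05 + brokerage 93.91 + delivery 230.18 + duty 73482.50 = 81162.45
Landed cost = invoice 448168.87 + 81162.45 = 529331.32

Total landed cost: EUR 529331.32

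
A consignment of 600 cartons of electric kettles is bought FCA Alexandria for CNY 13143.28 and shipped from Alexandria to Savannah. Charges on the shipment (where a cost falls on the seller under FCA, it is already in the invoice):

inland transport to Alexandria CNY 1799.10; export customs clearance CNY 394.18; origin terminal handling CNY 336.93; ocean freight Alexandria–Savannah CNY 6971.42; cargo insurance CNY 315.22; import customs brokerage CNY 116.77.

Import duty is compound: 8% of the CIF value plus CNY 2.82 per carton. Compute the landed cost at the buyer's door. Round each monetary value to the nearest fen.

FCA: the seller delivers export-cleared goods to the carrier; the buyer bears costs from that point.
Already in the invoice (seller's account under FCA): inland to port, export clearance — exclude.
CIF value = FCA price + origin terminal + freight + insurance = 13143.28 + 336.93 + 6971.42 + 315.22 = 20766.85
Ad valorem component: 20766.85 × 8% = 1661.35
Specific component: 600 × 2.82 = 1692.00
Import duty = 1661.35 + 1692.00 = 3353.35
Buyer bears: origin terminal 336.93 + freight 6971.42 + insurance 315.22 + brokerage 116.77 + duty 3353.35 = 11093.69
Landed cost = invoice 13143.28 + 11093.69 = 24236.97

Total landed cost: CNY 24236.97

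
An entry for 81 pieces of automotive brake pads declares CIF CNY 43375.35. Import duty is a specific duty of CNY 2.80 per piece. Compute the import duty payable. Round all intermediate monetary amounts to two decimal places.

Import duty = 81 × 2.80 = 226.80

Import duty: CNY 226.80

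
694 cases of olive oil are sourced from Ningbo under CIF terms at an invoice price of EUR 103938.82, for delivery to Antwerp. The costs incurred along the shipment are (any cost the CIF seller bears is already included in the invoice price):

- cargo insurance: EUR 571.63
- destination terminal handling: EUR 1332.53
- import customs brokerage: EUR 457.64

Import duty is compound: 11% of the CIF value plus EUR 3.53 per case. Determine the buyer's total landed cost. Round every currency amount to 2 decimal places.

CIF: the seller pays costs through ocean freight and marine insurance to the destination port.
Already in the invoice (seller's account under CIF): insurance — exclude.
The CIF price already equals the CIF value: 103938.82
Ad valorem component: 103938.82 × 11% = 11433.27
Specific component: 694 × 3.53 = 2449.82
Import duty = 11433.27 + 2449.82 = 13883.09
Buyer bears: destination terminal 1332.53 + brokerage 457.64 + duty 13883.09 = 15673.26
Landed cost = invoice 103938.82 + 15673.26 = 119612.08

Total landed cost: EUR 119612.08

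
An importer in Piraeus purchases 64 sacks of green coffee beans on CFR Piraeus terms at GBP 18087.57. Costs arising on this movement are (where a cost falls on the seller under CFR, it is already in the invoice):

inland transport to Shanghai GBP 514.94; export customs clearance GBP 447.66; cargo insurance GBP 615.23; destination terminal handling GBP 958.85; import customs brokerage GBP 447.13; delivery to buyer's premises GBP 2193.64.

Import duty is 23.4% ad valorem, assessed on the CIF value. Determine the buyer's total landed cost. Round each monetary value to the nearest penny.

CFR: the seller pays costs through ocean freight to the destination port, but not insurance.
Already in the invoice (seller's account under CFR): inland to port, export clearance — exclude.
CIF value = CFR price + insurance = 18087.57 + 615.23 = 18702.80
Import duty = 18702.80 × 23.4% = 4376.46
Buyer bears: insurance 615.23 + destination terminal 958.85 + brokerage 447.13 + delivery 2193.64 + duty 4376.46 = 8591.31
Landed cost = invoice 18087.57 + 8591.31 = 26678.88

Total landed cost: GBP 26678.88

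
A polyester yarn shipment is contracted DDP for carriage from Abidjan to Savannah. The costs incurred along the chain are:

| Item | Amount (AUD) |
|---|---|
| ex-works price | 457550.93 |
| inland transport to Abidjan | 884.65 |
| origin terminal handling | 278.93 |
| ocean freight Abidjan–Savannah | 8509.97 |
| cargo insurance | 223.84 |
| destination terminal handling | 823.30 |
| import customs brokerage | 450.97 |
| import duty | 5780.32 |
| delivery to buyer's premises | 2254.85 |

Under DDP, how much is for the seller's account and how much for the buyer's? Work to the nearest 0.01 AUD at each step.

DDP: the seller bears all costs including import duty.
Seller's account: goods 457550.93 + inland to port 884.65 + origin terminal 278.93 + freight 8509.97 + insurance 223.84 + destination terminal 823.30 + brokerage 450.97 + duty 5780.32 + delivery 2254.85 = 476757.76
Buyer's account: 0.00

Seller: AUD 476757.76; buyer: AUD 0.00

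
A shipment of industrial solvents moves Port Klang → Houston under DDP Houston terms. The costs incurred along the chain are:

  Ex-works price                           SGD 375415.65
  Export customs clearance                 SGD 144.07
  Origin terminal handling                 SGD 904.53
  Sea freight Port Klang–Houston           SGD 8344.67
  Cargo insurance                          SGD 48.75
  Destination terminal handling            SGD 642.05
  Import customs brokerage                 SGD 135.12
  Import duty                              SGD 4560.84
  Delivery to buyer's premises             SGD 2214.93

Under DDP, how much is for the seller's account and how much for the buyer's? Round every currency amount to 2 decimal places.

DDP: the seller bears all costs including import duty.
Seller's account: goods 375415.65 + export clearance 144.07 + origin terminal 904.53 + freight 8344.67 + insurance 48.75 + destination terminal 642.05 + brokerage 135.12 + duty 4560.84 + delivery 2214.93 = 392410.61
Buyer's account: 0.00

Seller: SGD 392410.61; buyer: SGD 0.00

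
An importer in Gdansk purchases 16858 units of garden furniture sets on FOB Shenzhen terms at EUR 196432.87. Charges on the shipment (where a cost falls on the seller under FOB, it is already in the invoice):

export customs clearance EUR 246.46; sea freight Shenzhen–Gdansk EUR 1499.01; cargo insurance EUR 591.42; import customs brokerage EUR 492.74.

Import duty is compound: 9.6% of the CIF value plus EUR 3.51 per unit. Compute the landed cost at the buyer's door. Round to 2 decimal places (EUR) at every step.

Total landed cost: EUR 277245.86

FOB: the seller bears costs until goods are on board at the origin port; the buyer bears freight, insurance and all costs thereafter.
Already in the invoice (seller's account under FOB): export clearance — exclude.
CIF value = FOB price + freight + insurance = 196432.87 + 1499.01 + 591.42 = 198523.30
Ad valorem component: 198523.30 × 9.6% = 19058.24
Specific component: 16858 × 3.51 = 59171.58
Import duty = 19058.24 + 59171.58 = 78229.82
Buyer bears: freight 1499.01 + insurance 591.42 + brokerage 492.74 + duty 78229.82 = 80812.99
Landed cost = invoice 196432.87 + 80812.99 = 277245.86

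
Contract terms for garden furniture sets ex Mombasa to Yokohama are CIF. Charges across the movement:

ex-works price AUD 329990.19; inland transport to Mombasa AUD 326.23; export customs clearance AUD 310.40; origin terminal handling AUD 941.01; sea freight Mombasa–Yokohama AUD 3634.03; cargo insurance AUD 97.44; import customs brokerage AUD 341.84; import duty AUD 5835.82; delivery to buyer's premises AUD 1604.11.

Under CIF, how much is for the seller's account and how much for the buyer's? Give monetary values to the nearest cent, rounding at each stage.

CIF: the seller pays costs through ocean freight and marine insurance to the destination port.
Seller's account: goods 329990.19 + inland to port 326.23 + export clearance 310.40 + origin terminal 941.01 + freight 3634.03 + insurance 97.44 = 335299.30
Buyer's account: brokerage 341.84 + duty 5835.82 + delivery 1604.11 = 7781.77

Seller: AUD 335299.30; buyer: AUD 7781.77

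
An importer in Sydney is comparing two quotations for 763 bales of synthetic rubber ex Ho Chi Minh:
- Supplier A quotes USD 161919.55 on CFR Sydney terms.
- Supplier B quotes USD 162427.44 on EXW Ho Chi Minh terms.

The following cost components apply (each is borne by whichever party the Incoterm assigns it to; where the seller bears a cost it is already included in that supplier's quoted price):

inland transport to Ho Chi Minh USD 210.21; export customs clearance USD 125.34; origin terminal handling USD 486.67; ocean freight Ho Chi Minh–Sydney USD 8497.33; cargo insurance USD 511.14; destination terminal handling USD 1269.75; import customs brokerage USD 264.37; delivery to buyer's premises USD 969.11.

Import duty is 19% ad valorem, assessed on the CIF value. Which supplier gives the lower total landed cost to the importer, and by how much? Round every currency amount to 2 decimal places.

Supplier A is cheaper by USD 11694.65

Supplier A (CFR):
CIF value = CFR price + insurance = 161919.55 + 511.14 = 162430.69
Import duty = 162430.69 × 19% = 30861.83
Buyer bears (A): 511.14 + 1269.75 + 264.37 + 969.11 = 3014.37
Landed cost (A) = invoice 161919.55 + 3014.37 + duty 30861.83 = 195795.75
Supplier B (EXW):
CIF value = EXW price + inland to port + export clearance + origin terminal + freight + insurance = 162427.44 + 210.21 + 125.34 + 486.67 + 8497.33 + 511.14 = 172258.13
Import duty = 172258.13 × 19% = 32729.04
Buyer bears (B): 210.21 + 125.34 + 486.67 + 8497.33 + 511.14 + 1269.75 + 264.37 + 969.11 = 12333.92
Landed cost (B) = invoice 162427.44 + 12333.92 + duty 32729.04 = 207490.40
Difference = |195795.75 − 207490.40| = 11694.65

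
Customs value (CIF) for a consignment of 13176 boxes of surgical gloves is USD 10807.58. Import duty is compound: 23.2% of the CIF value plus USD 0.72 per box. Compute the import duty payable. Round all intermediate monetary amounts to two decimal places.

Ad valorem component: 10807.58 × 23.2% = 2507.36
Specific component: 13176 × 0.72 = 9486.72
Import duty = 2507.36 + 9486.72 = 11994.08

Import duty: USD 11994.08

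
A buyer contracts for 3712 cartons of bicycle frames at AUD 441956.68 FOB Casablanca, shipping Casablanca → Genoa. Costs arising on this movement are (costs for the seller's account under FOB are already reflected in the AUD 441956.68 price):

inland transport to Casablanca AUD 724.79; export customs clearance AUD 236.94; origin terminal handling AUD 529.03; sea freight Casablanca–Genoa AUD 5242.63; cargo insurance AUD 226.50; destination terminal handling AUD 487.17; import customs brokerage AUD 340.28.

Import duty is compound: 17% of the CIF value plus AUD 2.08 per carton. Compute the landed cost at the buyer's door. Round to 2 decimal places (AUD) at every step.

FOB: the seller bears costs until goods are on board at the origin port; the buyer bears freight, insurance and all costs thereafter.
Already in the invoice (seller's account under FOB): inland to port, export clearance, origin terminal — exclude.
CIF value = FOB price + freight + insurance = 441956.68 + 5242.63 + 226.50 = 447425.81
Ad valorem component: 447425.81 × 17% = 76062.39
Specific component: 3712 × 2.08 = 7720.96
Import duty = 76062.39 + 7720.96 = 83783.35
Buyer bears: freight 5242.63 + insurance 226.50 + destination terminal 487.17 + brokerage 340.28 + duty 83783.35 = 90079.93
Landed cost = invoice 441956.68 + 90079.93 = 532036.61

Total landed cost: AUD 532036.61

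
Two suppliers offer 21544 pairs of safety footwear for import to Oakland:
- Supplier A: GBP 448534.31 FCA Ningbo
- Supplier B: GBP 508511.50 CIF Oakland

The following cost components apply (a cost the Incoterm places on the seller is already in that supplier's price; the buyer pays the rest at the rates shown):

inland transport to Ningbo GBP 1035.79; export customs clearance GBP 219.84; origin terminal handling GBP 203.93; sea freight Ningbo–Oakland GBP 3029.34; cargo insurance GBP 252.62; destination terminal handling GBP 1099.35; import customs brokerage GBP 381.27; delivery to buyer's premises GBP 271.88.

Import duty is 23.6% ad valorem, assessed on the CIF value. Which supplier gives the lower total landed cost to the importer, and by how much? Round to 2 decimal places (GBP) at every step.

Supplier A is cheaper by GBP 69823.24

Supplier A (FCA):
CIF value = FCA price + origin terminal + freight + insurance = 448534.31 + 203.93 + 3029.34 + 252.62 = 452020.20
Import duty = 452020.20 × 23.6% = 106676.77
Buyer bears (A): 203.93 + 3029.34 + 252.62 + 1099.35 + 381.27 + 271.88 = 5238.39
Landed cost (A) = invoice 448534.31 + 5238.39 + duty 106676.77 = 560449.47
Supplier B (CIF):
The CIF price already equals the CIF value: 508511.50
Import duty = 508511.50 × 23.6% = 120008.71
Buyer bears (B): 1099.35 + 381.27 + 271.88 = 1752.50
Landed cost (B) = invoice 508511.50 + 1752.50 + duty 120008.71 = 630272.71
Difference = |560449.47 − 630272.71| = 69823.24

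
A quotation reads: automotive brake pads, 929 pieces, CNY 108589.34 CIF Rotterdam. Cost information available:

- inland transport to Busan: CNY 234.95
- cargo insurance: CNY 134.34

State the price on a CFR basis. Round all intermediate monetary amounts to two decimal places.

CFR price: CNY 108455.00

Not relevant to the conversion: inland to port — on the seller under both CIF and CFR; already in the CIF price and stays in the CFR price.
From CIF to CFR, the seller no longer bears: insurance.
CFR price = 108589.34 − 134.34 = 108455.00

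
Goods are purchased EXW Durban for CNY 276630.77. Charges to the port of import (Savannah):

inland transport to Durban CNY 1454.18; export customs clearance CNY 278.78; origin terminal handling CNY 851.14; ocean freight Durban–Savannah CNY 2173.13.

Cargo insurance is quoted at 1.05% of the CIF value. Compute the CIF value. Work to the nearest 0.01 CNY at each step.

Let C be the CIF value. C = EXW price + pre-shipment costs + freight + 1.05% × C
C − 1.05% × C = 276630.77 + 1454.18 + 278.78 + 851.14 + 2173.13
0.9895 × C = 281388.00
C = 281388.00 / 0.9895 = 284373.93
Insurance premium = 1.05% × 284373.93 = 2985.93

CIF value: CNY 284373.93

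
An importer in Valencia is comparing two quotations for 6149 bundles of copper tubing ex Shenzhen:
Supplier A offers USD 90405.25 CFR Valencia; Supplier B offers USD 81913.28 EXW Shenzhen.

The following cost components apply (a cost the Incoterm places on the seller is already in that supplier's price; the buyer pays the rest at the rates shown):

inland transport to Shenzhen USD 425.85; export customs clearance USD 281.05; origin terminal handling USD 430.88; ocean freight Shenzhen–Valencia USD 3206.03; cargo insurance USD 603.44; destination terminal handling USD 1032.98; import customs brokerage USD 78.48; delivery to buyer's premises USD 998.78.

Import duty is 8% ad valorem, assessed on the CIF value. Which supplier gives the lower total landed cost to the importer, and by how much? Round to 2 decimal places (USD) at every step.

Supplier B is cheaper by USD 4480.02

Supplier A (CFR):
CIF value = CFR price + insurance = 90405.25 + 603.44 = 91008.69
Import duty = 91008.69 × 8% = 7280.70
Buyer bears (A): 603.44 + 1032.98 + 78.48 + 998.78 = 2713.68
Landed cost (A) = invoice 90405.25 + 2713.68 + duty 7280.70 = 100399.63
Supplier B (EXW):
CIF value = EXW price + inland to port + export clearance + origin terminal + freight + insurance = 81913.28 + 425.85 + 281.05 + 430.88 + 3206.03 + 603.44 = 86860.53
Import duty = 86860.53 × 8% = 6948.84
Buyer bears (B): 425.85 + 281.05 + 430.88 + 3206.03 + 603.44 + 1032.98 + 78.48 + 998.78 = 7057.49
Landed cost (B) = invoice 81913.28 + 7057.49 + duty 6948.84 = 95919.61
Difference = |100399.63 − 95919.61| = 4480.02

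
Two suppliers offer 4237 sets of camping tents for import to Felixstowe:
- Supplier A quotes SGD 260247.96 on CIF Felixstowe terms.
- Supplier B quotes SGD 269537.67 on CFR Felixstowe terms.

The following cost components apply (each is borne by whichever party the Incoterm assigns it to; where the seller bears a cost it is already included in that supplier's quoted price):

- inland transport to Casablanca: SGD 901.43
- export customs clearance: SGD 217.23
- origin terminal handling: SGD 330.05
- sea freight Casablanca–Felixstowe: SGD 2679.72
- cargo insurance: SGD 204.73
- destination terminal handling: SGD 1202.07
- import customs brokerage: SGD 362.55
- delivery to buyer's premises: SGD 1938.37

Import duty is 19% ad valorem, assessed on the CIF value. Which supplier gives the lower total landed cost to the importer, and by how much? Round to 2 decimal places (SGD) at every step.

Supplier A is cheaper by SGD 11298.39

Supplier A (CIF):
The CIF price already equals the CIF value: 260247.96
Import duty = 260247.96 × 19% = 49447.11
Buyer bears (A): 1202.07 + 362.55 + 1938.37 = 3502.99
Landed cost (A) = invoice 260247.96 + 3502.99 + duty 49447.11 = 313198.06
Supplier B (CFR):
CIF value = CFR price + insurance = 269537.67 + 204.73 = 269742.40
Import duty = 269742.40 × 19% = 51251.06
Buyer bears (B): 204.73 + 1202.07 + 362.55 + 1938.37 = 3707.72
Landed cost (B) = invoice 269537.67 + 3707.72 + duty 51251.06 = 324496.45
Difference = |313198.06 − 324496.45| = 11298.39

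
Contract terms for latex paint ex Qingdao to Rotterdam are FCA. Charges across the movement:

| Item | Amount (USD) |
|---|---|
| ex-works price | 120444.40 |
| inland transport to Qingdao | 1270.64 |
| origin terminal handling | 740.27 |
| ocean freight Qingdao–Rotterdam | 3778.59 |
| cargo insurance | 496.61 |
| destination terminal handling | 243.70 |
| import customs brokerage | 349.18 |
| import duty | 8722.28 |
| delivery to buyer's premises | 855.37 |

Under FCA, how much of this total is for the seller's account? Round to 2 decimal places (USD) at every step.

FCA: the seller delivers export-cleared goods to the carrier; the buyer bears costs from that point.
Seller's account: goods 120444.40 + inland to port 1270.64 = 121715.04
Buyer's account: origin terminal 740.27 + freight 3778.59 + insurance 496.61 + destination terminal 243.70 + brokerage 349.18 + duty 8722.28 + delivery 855.37 = 15186.00

Seller's account: USD 121715.04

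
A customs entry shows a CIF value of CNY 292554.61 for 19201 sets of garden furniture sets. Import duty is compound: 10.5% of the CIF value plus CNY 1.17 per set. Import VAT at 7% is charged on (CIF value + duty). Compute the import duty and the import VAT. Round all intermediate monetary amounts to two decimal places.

Import duty: CNY 53183.40; import VAT: CNY 24201.66

Ad valorem component: 292554.61 × 10.5% = 30718.23
Specific component: 19201 × 1.17 = 22465.17
Import duty = 30718.23 + 22465.17 = 53183.40
VAT base = CIF + duty = 292554.61 + 53183.40 = 345738.01
Import VAT = 345738.01 × 7% = 24201.66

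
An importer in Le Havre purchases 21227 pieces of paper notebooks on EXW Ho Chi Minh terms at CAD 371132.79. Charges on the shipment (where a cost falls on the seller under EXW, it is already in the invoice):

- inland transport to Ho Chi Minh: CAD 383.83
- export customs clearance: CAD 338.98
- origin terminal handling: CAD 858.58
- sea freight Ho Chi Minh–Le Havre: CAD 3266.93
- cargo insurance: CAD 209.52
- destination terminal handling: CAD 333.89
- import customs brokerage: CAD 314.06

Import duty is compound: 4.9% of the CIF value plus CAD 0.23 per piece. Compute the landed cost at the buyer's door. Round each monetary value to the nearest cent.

Total landed cost: CAD 400154.13

EXW: the seller makes goods available at their premises; the buyer bears all onward costs.
CIF value = EXW price + inland to port + export clearance + origin terminal + freight + insurance = 371132.79 + 383.83 + 338.98 + 858.58 + 3266.93 + 209.52 = 376190.63
Ad valorem component: 376190.63 × 4.9% = 18433.34
Specific component: 21227 × 0.23 = 4882.21
Import duty = 18433.34 + 4882.21 = 23315.55
Buyer bears: inland to port 383.83 + export clearance 338.98 + origin terminal 858.58 + freight 3266.93 + insurance 209.52 + destination terminal 333.89 + brokerage 314.06 + duty 23315.55 = 29021.34
Landed cost = invoice 371132.79 + 29021.34 = 400154.13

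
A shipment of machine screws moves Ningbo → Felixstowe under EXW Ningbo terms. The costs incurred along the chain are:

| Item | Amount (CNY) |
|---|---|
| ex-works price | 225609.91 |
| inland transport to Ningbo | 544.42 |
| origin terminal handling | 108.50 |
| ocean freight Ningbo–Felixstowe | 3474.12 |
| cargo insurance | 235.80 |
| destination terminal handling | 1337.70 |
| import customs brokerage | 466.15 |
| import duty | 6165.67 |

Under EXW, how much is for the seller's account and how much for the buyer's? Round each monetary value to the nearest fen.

Seller: CNY 225609.91; buyer: CNY 12332.36

EXW: the seller makes goods available at their premises; the buyer bears all onward costs.
Seller's account: goods 225609.91 = 225609.91
Buyer's account: inland to port 544.42 + origin terminal 108.50 + freight 3474.12 + insurance 235.80 + destination terminal 1337.70 + brokerage 466.15 + duty 6165.67 = 12332.36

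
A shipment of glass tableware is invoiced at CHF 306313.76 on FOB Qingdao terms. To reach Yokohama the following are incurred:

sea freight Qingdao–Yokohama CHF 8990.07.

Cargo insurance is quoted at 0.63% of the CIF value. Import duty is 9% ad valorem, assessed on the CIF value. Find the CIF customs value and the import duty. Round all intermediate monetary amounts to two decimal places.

CIF value: CHF 317302.84; import duty: CHF 28557.26

Let C be the CIF value. C = FOB price + freight + 0.63% × C
C − 0.63% × C = 306313.76 + 8990.07
0.9937 × C = 315303.83
C = 315303.83 / 0.9937 = 317302.84
Insurance premium = 0.63% × 317302.84 = 1999.01
Import duty = 317302.84 × 9% = 28557.26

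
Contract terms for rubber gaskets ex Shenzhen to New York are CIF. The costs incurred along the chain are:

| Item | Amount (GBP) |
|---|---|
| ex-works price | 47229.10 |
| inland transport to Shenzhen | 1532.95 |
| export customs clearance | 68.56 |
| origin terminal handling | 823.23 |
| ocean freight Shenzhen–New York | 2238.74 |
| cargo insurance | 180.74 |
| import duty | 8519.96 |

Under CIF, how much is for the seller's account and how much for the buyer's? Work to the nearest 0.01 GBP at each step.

Seller: GBP 52073.32; buyer: GBP 8519.96

CIF: the seller pays costs through ocean freight and marine insurance to the destination port.
Seller's account: goods 47229.10 + inland to port 1532.95 + export clearance 68.56 + origin terminal 823.23 + freight 2238.74 + insurance 180.74 = 52073.32
Buyer's account: duty 8519.96 = 8519.96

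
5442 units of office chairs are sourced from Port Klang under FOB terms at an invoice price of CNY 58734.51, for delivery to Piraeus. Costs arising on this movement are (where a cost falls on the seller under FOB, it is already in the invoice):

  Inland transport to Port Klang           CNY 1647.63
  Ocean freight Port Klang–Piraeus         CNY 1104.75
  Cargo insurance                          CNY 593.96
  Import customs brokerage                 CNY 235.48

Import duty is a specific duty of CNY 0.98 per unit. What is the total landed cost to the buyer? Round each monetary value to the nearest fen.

FOB: the seller bears costs until goods are on board at the origin port; the buyer bears freight, insurance and all costs thereafter.
Already in the invoice (seller's account under FOB): inland to port — exclude.
CIF value = FOB price + freight + insurance = 58734.51 + 1104.75 + 593.96 = 60433.22
Import duty = 5442 × 0.98 = 5333.16
Buyer bears: freight 1104.75 + insurance 593.96 + brokerage 235.48 + duty 5333.16 = 7267.35
Landed cost = invoice 58734.51 + 7267.35 = 66001.86

Total landed cost: CNY 66001.86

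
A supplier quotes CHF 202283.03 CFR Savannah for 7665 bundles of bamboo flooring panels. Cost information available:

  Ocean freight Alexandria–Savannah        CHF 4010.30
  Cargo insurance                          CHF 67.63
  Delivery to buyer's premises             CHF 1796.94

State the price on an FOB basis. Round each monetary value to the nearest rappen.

Not relevant to the conversion: insurance, delivery — on the buyer under both terms; not part of either seller's price.
From CFR to FOB, the seller no longer bears: freight.
FOB price = 202283.03 − 4010.30 = 198272.73

FOB price: CHF 198272.73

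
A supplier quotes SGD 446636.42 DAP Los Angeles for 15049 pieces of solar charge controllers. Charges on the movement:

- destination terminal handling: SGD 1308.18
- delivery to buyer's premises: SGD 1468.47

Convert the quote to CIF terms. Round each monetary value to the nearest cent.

CIF price: SGD 443859.77

From DAP to CIF, the seller no longer bears: destination terminal, delivery.
CIF price = 446636.42 − 1308.18 − 1468.47 = 443859.77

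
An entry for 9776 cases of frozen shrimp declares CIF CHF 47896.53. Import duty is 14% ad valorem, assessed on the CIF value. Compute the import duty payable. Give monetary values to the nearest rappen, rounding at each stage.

Import duty: CHF 6705.51

Import duty = 47896.53 × 14% = 6705.51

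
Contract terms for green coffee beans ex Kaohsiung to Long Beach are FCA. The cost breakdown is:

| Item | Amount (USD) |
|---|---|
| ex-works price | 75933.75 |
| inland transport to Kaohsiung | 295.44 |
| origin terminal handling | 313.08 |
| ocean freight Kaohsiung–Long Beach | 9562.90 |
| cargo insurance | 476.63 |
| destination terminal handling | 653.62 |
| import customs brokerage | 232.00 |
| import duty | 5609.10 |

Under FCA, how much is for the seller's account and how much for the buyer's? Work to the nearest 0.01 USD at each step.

FCA: the seller delivers export-cleared goods to the carrier; the buyer bears costs from that point.
Seller's account: goods 75933.75 + inland to port 295.44 = 76229.19
Buyer's account: origin terminal 313.08 + freight 9562.90 + insurance 476.63 + destination terminal 653.62 + brokerage 232.00 + duty 5609.10 = 16847.33

Seller: USD 76229.19; buyer: USD 16847.33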